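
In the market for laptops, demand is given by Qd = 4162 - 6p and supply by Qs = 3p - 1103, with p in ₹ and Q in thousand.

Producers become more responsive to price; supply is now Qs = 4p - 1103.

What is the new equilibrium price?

Solve the original market: 4162 - 6p = 3p - 1103, hence p = 585 and Q = 652.
With the change applied: demand Qd = 4162 - 6p, supply Qs = 4p - 1103.
Equate the new curves: 4162 - 6p = 4p - 1103, giving 5265 = 10p, p = 526.5, Q = 1003.

526.5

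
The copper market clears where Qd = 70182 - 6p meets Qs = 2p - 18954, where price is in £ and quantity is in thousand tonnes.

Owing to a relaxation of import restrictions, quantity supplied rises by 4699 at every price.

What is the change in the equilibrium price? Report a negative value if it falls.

Before the shock: 70182 - 6p = 2p - 18954 ⇒ 89136 = 8p ⇒ p = 11142, Q = 3330.
The new curves are Qd = 70182 - 6p (demand) and Qs = 2p - 14255 (supply).
Equate the new curves: 70182 - 6p = 2p - 14255, giving 84437 = 8p, p = 10554.625, Q = 6854.25.
Δp = 10554.625 − 11142 = -587.375.

-587.375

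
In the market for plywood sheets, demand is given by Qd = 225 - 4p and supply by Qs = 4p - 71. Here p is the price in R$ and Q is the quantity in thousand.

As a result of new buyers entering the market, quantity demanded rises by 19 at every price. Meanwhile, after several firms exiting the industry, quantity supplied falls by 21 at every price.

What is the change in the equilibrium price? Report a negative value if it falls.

Initially, 225 - 4p = 4p - 71, so 296 = 8p and p = 37, Q = 77.
With the change applied: demand Qd = 244 - 4p, supply Qs = 4p - 92.
Setting them equal: 244 - 4p = 4p - 92 → 336 = 8p, so p = 42 and Q = 76.
Δp = 42 − 37 = +5.

+5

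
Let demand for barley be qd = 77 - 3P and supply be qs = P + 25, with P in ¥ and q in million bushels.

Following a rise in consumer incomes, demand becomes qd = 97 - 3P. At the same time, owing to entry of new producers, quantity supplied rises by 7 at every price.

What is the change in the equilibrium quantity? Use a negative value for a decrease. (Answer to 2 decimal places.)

+10.25

Initially, 77 - 3P = P + 25, so 52 = 4P and P = 13, q = 38.
The new curves are qd = 97 - 3P (demand) and qs = P + 32 (supply).
Equate the new curves: 97 - 3P = P + 32, giving 65 = 4P, P = 16.25, q = 48.25.
Δq = 48.25 − 38 = +10.25.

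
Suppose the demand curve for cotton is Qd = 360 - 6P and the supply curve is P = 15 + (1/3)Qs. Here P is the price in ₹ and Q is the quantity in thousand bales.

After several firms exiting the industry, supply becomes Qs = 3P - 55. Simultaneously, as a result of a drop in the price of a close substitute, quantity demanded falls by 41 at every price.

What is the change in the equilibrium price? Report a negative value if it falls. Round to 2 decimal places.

Solve the original market: 360 - 6P = 3P - 45, hence P = 45 and Q = 90.
After the shift, demand is Qd = 319 - 6P and supply is Qs = 3P - 55.
New equilibrium: 319 - 6P = 3P - 55 ⇒ 374 = 9P ⇒ P = 374/9 ≈ 41.5556, Q = 209/3 ≈ 69.6667.
ΔP = 41.5556 − 45 = -3.44.

-3.44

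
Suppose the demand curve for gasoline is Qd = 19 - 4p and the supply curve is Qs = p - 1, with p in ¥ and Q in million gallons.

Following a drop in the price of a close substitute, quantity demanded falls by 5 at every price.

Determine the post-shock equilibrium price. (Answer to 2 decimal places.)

3.00

Original equilibrium: 19 - 4p = p - 1 gives 20 = 5p, so p = 4 and Q = 3.
The shock moves the curves to Qd = 14 - 4p and Qs = p - 1.
New equilibrium: 14 - 4p = p - 1 ⇒ 15 = 5p ⇒ p = 3, Q = 2.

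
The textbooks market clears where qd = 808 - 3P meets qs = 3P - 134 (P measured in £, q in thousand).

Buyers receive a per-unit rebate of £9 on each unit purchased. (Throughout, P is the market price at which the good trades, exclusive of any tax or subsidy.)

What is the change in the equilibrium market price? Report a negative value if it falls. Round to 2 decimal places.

Solve the original market: 808 - 3P = 3P - 134, hence P = 157 and q = 337.
Since buyers' out-of-pocket price is the market price minus the rebate, the effective demand curve becomes qd = 835 - 3P.
Setting them equal: 835 - 3P = 3P - 134 → 969 = 6P, so P = 161.5 and q = 350.5.
ΔP = 161.5 − 157 = +4.50.

+4.50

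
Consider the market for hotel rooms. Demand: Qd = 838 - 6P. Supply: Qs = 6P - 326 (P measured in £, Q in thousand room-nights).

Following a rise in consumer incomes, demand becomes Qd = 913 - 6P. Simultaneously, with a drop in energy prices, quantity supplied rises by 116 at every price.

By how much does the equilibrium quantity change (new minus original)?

+95.5

Original equilibrium: 838 - 6P = 6P - 326 gives 1164 = 12P, so P = 97 and Q = 256.
The shock moves the curves to Qd = 913 - 6P and Qs = 6P - 210.
New equilibrium: 913 - 6P = 6P - 210 ⇒ 1123 = 12P ⇒ P = 1123/12 ≈ 93.5833, Q = 351.5.
ΔQ = 351.5 − 256 = +95.5.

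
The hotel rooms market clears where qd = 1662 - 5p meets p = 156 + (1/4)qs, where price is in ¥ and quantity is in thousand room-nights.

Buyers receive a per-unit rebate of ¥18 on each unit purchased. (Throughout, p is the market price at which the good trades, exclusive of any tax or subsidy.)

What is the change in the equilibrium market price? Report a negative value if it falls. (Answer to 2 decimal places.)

Before the shock: 1662 - 5p = 4p - 624 ⇒ 2286 = 9p ⇒ p = 254, q = 392.
Since buyers' out-of-pocket price is the market price minus the rebate, the effective demand curve becomes qd = 1752 - 5p.
Setting them equal: 1752 - 5p = 4p - 624 → 2376 = 9p, so p = 264 and q = 432.
Δp = 264 − 254 = +10.00.

+10.00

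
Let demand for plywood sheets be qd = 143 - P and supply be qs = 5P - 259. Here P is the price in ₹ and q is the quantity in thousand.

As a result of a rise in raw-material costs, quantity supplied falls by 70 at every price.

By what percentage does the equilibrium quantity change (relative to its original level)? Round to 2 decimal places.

-15.35

Solve the original market: 143 - P = 5P - 259, hence P = 67 and q = 76.
With the change applied: demand qd = 143 - P, supply qs = 5P - 329.
Clearing the new market: 143 - P = 5P - 329, so P = 236/3 ≈ 78.6667 and q = 193/3 ≈ 64.3333.
%Δq = (64.3333 − 76) / 76 × 100 = -15.35%.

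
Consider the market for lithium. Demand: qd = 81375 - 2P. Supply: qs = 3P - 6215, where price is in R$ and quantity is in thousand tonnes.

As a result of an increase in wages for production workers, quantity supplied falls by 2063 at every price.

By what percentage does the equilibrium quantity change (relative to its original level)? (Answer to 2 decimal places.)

-1.78

Solve the original market: 81375 - 2P = 3P - 6215, hence P = 17518 and q = 46339.
The new curves are qd = 81375 - 2P (demand) and qs = 3P - 8278 (supply).
New equilibrium: 81375 - 2P = 3P - 8278 ⇒ 89653 = 5P ⇒ P = 17930.6, q = 45513.8.
%Δq = (45513.8 − 46339) / 46339 × 100 = -1.78%.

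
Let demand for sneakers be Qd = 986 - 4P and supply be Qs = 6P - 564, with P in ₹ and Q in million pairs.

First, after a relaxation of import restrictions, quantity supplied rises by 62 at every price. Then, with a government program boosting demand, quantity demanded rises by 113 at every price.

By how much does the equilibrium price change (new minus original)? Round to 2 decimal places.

+5.10

Before the shock: 986 - 4P = 6P - 564 ⇒ 1550 = 10P ⇒ P = 155, Q = 366.
The new curves are Qd = 1099 - 4P (demand) and Qs = 6P - 502 (supply).
Setting them equal: 1099 - 4P = 6P - 502 → 1601 = 10P, so P = 160.1 and Q = 458.6.
ΔP = 160.1 − 155 = +5.10.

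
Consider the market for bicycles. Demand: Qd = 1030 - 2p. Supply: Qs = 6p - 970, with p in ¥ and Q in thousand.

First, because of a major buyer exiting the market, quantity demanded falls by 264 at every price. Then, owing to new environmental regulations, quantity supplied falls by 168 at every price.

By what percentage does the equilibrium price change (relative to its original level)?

-4.8

Initially, 1030 - 2p = 6p - 970, so 2000 = 8p and p = 250, Q = 530.
With the change applied: demand Qd = 766 - 2p, supply Qs = 6p - 1138.
Equate the new curves: 766 - 2p = 6p - 1138, giving 1904 = 8p, p = 238, Q = 290.
%Δp = (238 − 250) / 250 × 100 = -4.8%.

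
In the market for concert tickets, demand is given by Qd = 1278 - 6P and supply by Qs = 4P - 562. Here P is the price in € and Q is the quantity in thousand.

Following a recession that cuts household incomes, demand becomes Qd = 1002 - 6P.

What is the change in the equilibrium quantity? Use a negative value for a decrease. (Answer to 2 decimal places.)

Original equilibrium: 1278 - 6P = 4P - 562 gives 1840 = 10P, so P = 184 and Q = 174.
With the change applied: demand Qd = 1002 - 6P, supply Qs = 4P - 562.
Setting them equal: 1002 - 6P = 4P - 562 → 1564 = 10P, so P = 156.4 and Q = 63.6.
ΔQ = 63.6 − 174 = -110.40.

-110.40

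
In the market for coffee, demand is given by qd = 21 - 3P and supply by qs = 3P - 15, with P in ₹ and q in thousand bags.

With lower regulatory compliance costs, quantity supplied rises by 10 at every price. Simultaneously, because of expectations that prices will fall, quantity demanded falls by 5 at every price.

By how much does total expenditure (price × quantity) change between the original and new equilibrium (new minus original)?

+1.25

Initially, 21 - 3P = 3P - 15, so 36 = 6P and P = 6, q = 3.
The new curves are qd = 16 - 3P (demand) and qs = 3P - 5 (supply).
New equilibrium: 16 - 3P = 3P - 5 ⇒ 21 = 6P ⇒ P = 3.5, q = 5.5.
Expenditure moves from 6×3 = 18 to 3.5×5.5 = 19.25; change = +1.25.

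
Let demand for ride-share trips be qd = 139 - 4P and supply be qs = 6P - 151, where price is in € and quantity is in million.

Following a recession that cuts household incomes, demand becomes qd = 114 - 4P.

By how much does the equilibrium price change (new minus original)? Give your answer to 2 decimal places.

Original equilibrium: 139 - 4P = 6P - 151 gives 290 = 10P, so P = 29 and q = 23.
After the shift, demand is qd = 114 - 4P and supply is qs = 6P - 151.
Equate the new curves: 114 - 4P = 6P - 151, giving 265 = 10P, P = 26.5, q = 8.
ΔP = 26.5 − 29 = -2.50.

-2.50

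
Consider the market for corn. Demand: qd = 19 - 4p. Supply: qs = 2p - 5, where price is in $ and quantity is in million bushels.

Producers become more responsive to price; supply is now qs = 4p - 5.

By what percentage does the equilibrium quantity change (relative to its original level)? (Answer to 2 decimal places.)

Before the shock: 19 - 4p = 2p - 5 ⇒ 24 = 6p ⇒ p = 4, q = 3.
With the change applied: demand qd = 19 - 4p, supply qs = 4p - 5.
Clearing the new market: 19 - 4p = 4p - 5, so p = 3 and q = 7.
%Δq = (7 − 3) / 3 × 100 = +133.33%.

+133.33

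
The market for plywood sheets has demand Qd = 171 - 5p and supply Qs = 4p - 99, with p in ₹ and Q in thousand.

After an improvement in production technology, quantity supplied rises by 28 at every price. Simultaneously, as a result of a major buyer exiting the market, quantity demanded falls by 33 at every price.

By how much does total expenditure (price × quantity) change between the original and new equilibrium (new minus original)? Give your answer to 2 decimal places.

Original equilibrium: 171 - 5p = 4p - 99 gives 270 = 9p, so p = 30 and Q = 21.
The new curves are Qd = 138 - 5p (demand) and Qs = 4p - 71 (supply).
New equilibrium: 138 - 5p = 4p - 71 ⇒ 209 = 9p ⇒ p = 209/9 ≈ 23.2222, Q = 197/9 ≈ 21.8889.
Expenditure moves from 30×21 = 630 to 23.2222×21.8889 = 508.3086; change = -121.69.

-121.69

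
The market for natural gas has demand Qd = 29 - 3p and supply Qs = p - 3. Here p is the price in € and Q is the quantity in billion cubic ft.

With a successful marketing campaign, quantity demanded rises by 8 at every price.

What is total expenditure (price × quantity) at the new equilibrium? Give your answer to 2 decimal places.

Original equilibrium: 29 - 3p = p - 3 gives 32 = 4p, so p = 8 and Q = 5.
The shock moves the curves to Qd = 37 - 3p and Qs = p - 3.
Equate the new curves: 37 - 3p = p - 3, giving 40 = 4p, p = 10, Q = 7.
New expenditure = 10 × 7 = 70.00.

70.00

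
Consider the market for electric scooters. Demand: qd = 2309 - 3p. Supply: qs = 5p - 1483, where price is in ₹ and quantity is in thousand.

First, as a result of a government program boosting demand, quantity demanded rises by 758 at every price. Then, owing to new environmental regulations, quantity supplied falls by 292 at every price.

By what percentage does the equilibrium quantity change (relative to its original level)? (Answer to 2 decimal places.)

Original equilibrium: 2309 - 3p = 5p - 1483 gives 3792 = 8p, so p = 474 and q = 887.
The new curves are qd = 3067 - 3p (demand) and qs = 5p - 1775 (supply).
Clearing the new market: 3067 - 3p = 5p - 1775, so p = 605.25 and q = 1251.25.
%Δq = (1251.25 − 887) / 887 × 100 = +41.07%.

+41.07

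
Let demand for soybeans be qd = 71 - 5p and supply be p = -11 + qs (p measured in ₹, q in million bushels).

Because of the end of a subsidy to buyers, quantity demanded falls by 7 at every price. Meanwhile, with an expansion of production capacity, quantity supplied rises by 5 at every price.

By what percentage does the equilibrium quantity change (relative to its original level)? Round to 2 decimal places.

Initially, 71 - 5p = p + 11, so 60 = 6p and p = 10, q = 21.
The new curves are qd = 64 - 5p (demand) and qs = p + 16 (supply).
Equate the new curves: 64 - 5p = p + 16, giving 48 = 6p, p = 8, q = 24.
%Δq = (24 − 21) / 21 × 100 = +14.29%.

+14.29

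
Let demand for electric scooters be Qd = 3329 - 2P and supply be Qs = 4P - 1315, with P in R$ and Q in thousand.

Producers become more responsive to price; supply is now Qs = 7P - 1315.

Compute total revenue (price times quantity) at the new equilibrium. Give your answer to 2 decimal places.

Original equilibrium: 3329 - 2P = 4P - 1315 gives 4644 = 6P, so P = 774 and Q = 1781.
With the change applied: demand Qd = 3329 - 2P, supply Qs = 7P - 1315.
Equate the new curves: 3329 - 2P = 7P - 1315, giving 4644 = 9P, P = 516, Q = 2297.
New expenditure = 516 × 2297 = 1185252.00.

1185252.00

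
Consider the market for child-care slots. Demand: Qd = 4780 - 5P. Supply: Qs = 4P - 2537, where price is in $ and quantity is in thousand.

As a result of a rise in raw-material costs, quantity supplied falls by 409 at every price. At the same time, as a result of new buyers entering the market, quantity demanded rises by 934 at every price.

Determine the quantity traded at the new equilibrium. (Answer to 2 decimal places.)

Original equilibrium: 4780 - 5P = 4P - 2537 gives 7317 = 9P, so P = 813 and Q = 715.
The shock moves the curves to Qd = 5714 - 5P and Qs = 4P - 2946.
Clearing the new market: 5714 - 5P = 4P - 2946, so P = 8660/9 ≈ 962.2222 and Q = 8126/9 ≈ 902.8889.

902.89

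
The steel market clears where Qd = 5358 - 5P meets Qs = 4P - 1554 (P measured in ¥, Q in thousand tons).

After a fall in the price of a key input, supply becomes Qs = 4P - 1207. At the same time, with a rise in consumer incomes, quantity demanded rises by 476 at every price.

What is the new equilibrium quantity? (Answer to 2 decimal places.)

Solve the original market: 5358 - 5P = 4P - 1554, hence P = 768 and Q = 1518.
The shock moves the curves to Qd = 5834 - 5P and Qs = 4P - 1207.
Clearing the new market: 5834 - 5P = 4P - 1207, so P = 2347/3 ≈ 782.3333 and Q = 5767/3 ≈ 1922.3333.

1922.33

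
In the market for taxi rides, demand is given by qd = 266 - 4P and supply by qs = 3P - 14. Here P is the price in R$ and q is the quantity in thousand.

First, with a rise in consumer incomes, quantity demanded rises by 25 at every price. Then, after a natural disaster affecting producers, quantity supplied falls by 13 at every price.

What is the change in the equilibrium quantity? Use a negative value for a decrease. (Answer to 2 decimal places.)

Solve the original market: 266 - 4P = 3P - 14, hence P = 40 and q = 106.
With the change applied: demand qd = 291 - 4P, supply qs = 3P - 27.
Equate the new curves: 291 - 4P = 3P - 27, giving 318 = 7P, P = 318/7 ≈ 45.4286, q = 765/7 ≈ 109.2857.
Δq = 109.2857 − 106 = +3.29.

+3.29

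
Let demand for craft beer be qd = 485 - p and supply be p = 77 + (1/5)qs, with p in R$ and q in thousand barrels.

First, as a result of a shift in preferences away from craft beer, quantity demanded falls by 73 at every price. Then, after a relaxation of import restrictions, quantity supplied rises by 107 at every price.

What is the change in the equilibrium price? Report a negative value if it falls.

-30

Initially, 485 - p = 5p - 385, so 870 = 6p and p = 145, q = 340.
After the shift, demand is qd = 412 - p and supply is qs = 5p - 278.
Clearing the new market: 412 - p = 5p - 278, so p = 115 and q = 297.
Δp = 115 − 145 = -30.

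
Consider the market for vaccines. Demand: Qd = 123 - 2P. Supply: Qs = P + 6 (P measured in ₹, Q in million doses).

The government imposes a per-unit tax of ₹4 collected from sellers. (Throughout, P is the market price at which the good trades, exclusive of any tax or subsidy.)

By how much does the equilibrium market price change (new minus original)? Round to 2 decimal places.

+1.33

Solve the original market: 123 - 2P = P + 6, hence P = 39 and Q = 45.
Since sellers keep the price net of the tax, the effective supply curve becomes Qs = P + 2.
New equilibrium: 123 - 2P = P + 2 ⇒ 121 = 3P ⇒ P = 121/3 ≈ 40.3333, Q = 127/3 ≈ 42.3333.
ΔP = 40.3333 − 39 = +1.33.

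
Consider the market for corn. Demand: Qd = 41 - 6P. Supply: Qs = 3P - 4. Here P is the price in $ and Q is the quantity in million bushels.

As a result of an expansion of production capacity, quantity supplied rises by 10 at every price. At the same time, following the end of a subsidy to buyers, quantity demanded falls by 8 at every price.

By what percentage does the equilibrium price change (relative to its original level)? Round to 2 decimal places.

Before the shock: 41 - 6P = 3P - 4 ⇒ 45 = 9P ⇒ P = 5, Q = 11.
With the change applied: demand Qd = 33 - 6P, supply Qs = 3P + 6.
Setting them equal: 33 - 6P = 3P + 6 → 27 = 9P, so P = 3 and Q = 15.
%ΔP = (3 − 5) / 5 × 100 = -40.00%.

-40.00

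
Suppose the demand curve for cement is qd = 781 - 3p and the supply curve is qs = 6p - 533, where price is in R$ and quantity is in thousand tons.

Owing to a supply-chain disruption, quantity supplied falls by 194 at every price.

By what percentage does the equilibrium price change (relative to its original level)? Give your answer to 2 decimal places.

+14.76

Initially, 781 - 3p = 6p - 533, so 1314 = 9p and p = 146, q = 343.
The shock moves the curves to qd = 781 - 3p and qs = 6p - 727.
Equate the new curves: 781 - 3p = 6p - 727, giving 1508 = 9p, p = 1508/9 ≈ 167.5556, q = 835/3 ≈ 278.3333.
%Δp = (167.5556 − 146) / 146 × 100 = +14.76%.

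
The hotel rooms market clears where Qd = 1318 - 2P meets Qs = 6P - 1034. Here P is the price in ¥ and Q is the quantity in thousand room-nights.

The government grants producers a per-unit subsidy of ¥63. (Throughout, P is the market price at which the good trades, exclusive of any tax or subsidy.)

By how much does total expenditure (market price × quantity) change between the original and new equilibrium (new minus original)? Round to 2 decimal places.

-11174.63

Original equilibrium: 1318 - 2P = 6P - 1034 gives 2352 = 8P, so P = 294 and Q = 730.
Since sellers receive the price plus the subsidy, the effective supply curve becomes Qs = 6P - 656.
New equilibrium: 1318 - 2P = 6P - 656 ⇒ 1974 = 8P ⇒ P = 246.75, Q = 824.5.
Expenditure moves from 294×730 = 214620 to 246.75×824.5 = 203445.375; change = -11174.63.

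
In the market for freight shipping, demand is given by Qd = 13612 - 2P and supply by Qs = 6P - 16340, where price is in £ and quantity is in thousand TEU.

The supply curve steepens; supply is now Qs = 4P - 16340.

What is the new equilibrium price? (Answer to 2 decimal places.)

4992.00

Before the shock: 13612 - 2P = 6P - 16340 ⇒ 29952 = 8P ⇒ P = 3744, Q = 6124.
The new curves are Qd = 13612 - 2P (demand) and Qs = 4P - 16340 (supply).
New equilibrium: 13612 - 2P = 4P - 16340 ⇒ 29952 = 6P ⇒ P = 4992, Q = 3628.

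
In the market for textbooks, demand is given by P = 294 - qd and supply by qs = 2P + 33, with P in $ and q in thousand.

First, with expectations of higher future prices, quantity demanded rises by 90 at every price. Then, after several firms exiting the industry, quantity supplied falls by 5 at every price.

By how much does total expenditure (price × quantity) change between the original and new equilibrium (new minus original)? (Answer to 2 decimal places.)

Original equilibrium: 294 - P = 2P + 33 gives 261 = 3P, so P = 87 and q = 207.
With the change applied: demand qd = 384 - P, supply qs = 2P + 28.
New equilibrium: 384 - P = 2P + 28 ⇒ 356 = 3P ⇒ P = 356/3 ≈ 118.6667, q = 796/3 ≈ 265.3333.
Expenditure moves from 87×207 = 18009 to 118.6667×265.3333 = 31486.2222; change = +13477.22.

+13477.22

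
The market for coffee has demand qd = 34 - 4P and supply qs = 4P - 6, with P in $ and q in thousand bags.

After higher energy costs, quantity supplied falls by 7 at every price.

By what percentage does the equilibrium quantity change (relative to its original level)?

-25

Original equilibrium: 34 - 4P = 4P - 6 gives 40 = 8P, so P = 5 and q = 14.
After the shift, demand is qd = 34 - 4P and supply is qs = 4P - 13.
Equate the new curves: 34 - 4P = 4P - 13, giving 47 = 8P, P = 5.875, q = 10.5.
%Δq = (10.5 − 14) / 14 × 100 = -25%.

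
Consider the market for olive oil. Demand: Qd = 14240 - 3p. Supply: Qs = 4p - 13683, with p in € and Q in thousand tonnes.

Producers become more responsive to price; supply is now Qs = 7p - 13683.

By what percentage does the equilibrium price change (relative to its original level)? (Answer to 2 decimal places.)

-30.00

Before the shock: 14240 - 3p = 4p - 13683 ⇒ 27923 = 7p ⇒ p = 3989, Q = 2273.
The new curves are Qd = 14240 - 3p (demand) and Qs = 7p - 13683 (supply).
New equilibrium: 14240 - 3p = 7p - 13683 ⇒ 27923 = 10p ⇒ p = 2792.3, Q = 5863.1.
%Δp = (2792.3 − 3989) / 3989 × 100 = -30.00%.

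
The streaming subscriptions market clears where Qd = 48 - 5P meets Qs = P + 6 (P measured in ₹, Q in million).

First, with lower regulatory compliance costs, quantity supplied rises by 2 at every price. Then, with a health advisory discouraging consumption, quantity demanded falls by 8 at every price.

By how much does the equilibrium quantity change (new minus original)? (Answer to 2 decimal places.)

Initially, 48 - 5P = P + 6, so 42 = 6P and P = 7, Q = 13.
After the shift, demand is Qd = 40 - 5P and supply is Qs = P + 8.
Setting them equal: 40 - 5P = P + 8 → 32 = 6P, so P = 16/3 ≈ 5.3333 and Q = 40/3 ≈ 13.3333.
ΔQ = 13.3333 − 13 = +0.33.

+0.33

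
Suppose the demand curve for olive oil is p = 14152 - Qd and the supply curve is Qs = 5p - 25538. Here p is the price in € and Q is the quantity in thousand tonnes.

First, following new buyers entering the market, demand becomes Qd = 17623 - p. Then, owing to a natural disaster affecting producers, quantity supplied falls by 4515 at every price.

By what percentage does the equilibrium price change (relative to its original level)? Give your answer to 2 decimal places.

Before the shock: 14152 - p = 5p - 25538 ⇒ 39690 = 6p ⇒ p = 6615, Q = 7537.
With the change applied: demand Qd = 17623 - p, supply Qs = 5p - 30053.
Equate the new curves: 17623 - p = 5p - 30053, giving 47676 = 6p, p = 7946, Q = 9677.
%Δp = (7946 − 6615) / 6615 × 100 = +20.12%.

+20.12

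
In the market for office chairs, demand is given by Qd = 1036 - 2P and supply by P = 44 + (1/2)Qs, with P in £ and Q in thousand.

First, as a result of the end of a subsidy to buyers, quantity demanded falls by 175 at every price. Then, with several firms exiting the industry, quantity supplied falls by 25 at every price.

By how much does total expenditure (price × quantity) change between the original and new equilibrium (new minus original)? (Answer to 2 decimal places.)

Original equilibrium: 1036 - 2P = 2P - 88 gives 1124 = 4P, so P = 281 and Q = 474.
The shock moves the curves to Qd = 861 - 2P and Qs = 2P - 113.
Setting them equal: 861 - 2P = 2P - 113 → 974 = 4P, so P = 243.5 and Q = 374.
Expenditure moves from 281×474 = 133194 to 243.5×374 = 91069; change = -42125.00.

-42125.00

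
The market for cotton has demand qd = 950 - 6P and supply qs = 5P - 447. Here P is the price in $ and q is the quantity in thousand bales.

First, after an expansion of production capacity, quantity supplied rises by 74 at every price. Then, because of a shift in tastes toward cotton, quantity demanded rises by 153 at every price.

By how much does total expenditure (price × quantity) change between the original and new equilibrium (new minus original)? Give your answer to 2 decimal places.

Initially, 950 - 6P = 5P - 447, so 1397 = 11P and P = 127, q = 188.
The shock moves the curves to qd = 1103 - 6P and qs = 5P - 373.
Setting them equal: 1103 - 6P = 5P - 373 → 1476 = 11P, so P = 1476/11 ≈ 134.1818 and q = 3277/11 ≈ 297.9091.
Expenditure moves from 127×188 = 23876 to 134.1818×297.9091 = 39973.9835; change = +16097.98.

+16097.98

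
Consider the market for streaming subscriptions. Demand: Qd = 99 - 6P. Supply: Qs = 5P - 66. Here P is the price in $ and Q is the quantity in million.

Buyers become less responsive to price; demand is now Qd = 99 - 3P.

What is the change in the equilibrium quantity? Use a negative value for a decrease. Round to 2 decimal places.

+28.13

Solve the original market: 99 - 6P = 5P - 66, hence P = 15 and Q = 9.
The shock moves the curves to Qd = 99 - 3P and Qs = 5P - 66.
Clearing the new market: 99 - 3P = 5P - 66, so P = 20.625 and Q = 37.125.
ΔQ = 37.125 − 9 = +28.13.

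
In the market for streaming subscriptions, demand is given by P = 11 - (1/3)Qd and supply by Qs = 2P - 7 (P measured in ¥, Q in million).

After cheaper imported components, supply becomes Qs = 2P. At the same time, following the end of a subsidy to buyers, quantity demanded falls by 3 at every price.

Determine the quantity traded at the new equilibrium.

Before the shock: 33 - 3P = 2P - 7 ⇒ 40 = 5P ⇒ P = 8, Q = 9.
With the change applied: demand Qd = 30 - 3P, supply Qs = 2P.
Setting them equal: 30 - 3P = 2P → 30 = 5P, so P = 6 and Q = 12.

12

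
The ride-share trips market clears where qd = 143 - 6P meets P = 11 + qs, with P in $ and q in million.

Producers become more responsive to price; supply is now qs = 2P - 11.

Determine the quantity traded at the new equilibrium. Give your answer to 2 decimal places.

27.50

Before the shock: 143 - 6P = P - 11 ⇒ 154 = 7P ⇒ P = 22, q = 11.
With the change applied: demand qd = 143 - 6P, supply qs = 2P - 11.
Equate the new curves: 143 - 6P = 2P - 11, giving 154 = 8P, P = 19.25, q = 27.5.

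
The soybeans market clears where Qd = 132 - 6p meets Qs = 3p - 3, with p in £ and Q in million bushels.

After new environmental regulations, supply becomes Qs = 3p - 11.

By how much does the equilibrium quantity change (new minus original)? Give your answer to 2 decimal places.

Before the shock: 132 - 6p = 3p - 3 ⇒ 135 = 9p ⇒ p = 15, Q = 42.
With the change applied: demand Qd = 132 - 6p, supply Qs = 3p - 11.
New equilibrium: 132 - 6p = 3p - 11 ⇒ 143 = 9p ⇒ p = 143/9 ≈ 15.8889, Q = 110/3 ≈ 36.6667.
ΔQ = 36.6667 − 42 = -5.33.

-5.33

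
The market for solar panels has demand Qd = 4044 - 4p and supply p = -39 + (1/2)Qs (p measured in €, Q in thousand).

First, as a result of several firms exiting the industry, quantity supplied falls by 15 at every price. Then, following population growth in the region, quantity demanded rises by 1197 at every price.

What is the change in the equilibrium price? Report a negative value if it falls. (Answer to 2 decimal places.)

Original equilibrium: 4044 - 4p = 2p + 78 gives 3966 = 6p, so p = 661 and Q = 1400.
After the shift, demand is Qd = 5241 - 4p and supply is Qs = 2p + 63.
New equilibrium: 5241 - 4p = 2p + 63 ⇒ 5178 = 6p ⇒ p = 863, Q = 1789.
Δp = 863 − 661 = +202.00.

+202.00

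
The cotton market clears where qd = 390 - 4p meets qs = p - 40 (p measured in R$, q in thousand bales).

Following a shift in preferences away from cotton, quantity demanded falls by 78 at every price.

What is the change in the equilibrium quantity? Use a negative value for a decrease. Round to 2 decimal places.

Original equilibrium: 390 - 4p = p - 40 gives 430 = 5p, so p = 86 and q = 46.
With the change applied: demand qd = 312 - 4p, supply qs = p - 40.
Clearing the new market: 312 - 4p = p - 40, so p = 70.4 and q = 30.4.
Δq = 30.4 − 46 = -15.60.

-15.60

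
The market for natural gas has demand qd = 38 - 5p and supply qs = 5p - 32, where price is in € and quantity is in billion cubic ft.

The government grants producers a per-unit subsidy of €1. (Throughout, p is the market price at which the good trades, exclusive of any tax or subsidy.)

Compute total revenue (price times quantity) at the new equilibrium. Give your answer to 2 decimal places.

Solve the original market: 38 - 5p = 5p - 32, hence p = 7 and q = 3.
Since sellers receive the price plus the subsidy, the effective supply curve becomes qs = 5p - 27.
Setting them equal: 38 - 5p = 5p - 27 → 65 = 10p, so p = 6.5 and q = 5.5.
New expenditure = 6.5 × 5.5 = 35.75.

35.75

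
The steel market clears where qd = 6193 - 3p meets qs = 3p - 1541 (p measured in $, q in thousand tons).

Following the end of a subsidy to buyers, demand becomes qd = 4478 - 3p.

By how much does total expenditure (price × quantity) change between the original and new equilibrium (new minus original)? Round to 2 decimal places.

Solve the original market: 6193 - 3p = 3p - 1541, hence p = 1289 and q = 2326.
The new curves are qd = 4478 - 3p (demand) and qs = 3p - 1541 (supply).
Setting them equal: 4478 - 3p = 3p - 1541 → 6019 = 6p, so p = 6019/6 ≈ 1003.1667 and q = 1468.5.
Expenditure moves from 1289×2326 = 2998214 to 1003.1667×1468.5 = 1473150.25; change = -1525063.75.

-1525063.75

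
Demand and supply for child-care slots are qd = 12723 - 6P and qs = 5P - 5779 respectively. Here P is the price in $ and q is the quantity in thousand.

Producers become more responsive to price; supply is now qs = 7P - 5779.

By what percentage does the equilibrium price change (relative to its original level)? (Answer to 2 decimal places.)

Solve the original market: 12723 - 6P = 5P - 5779, hence P = 1682 and q = 2631.
With the change applied: demand qd = 12723 - 6P, supply qs = 7P - 5779.
Equate the new curves: 12723 - 6P = 7P - 5779, giving 18502 = 13P, P = 18502/13 ≈ 1423.2308, q = 54387/13 ≈ 4183.6154.
%ΔP = (1423.2308 − 1682) / 1682 × 100 = -15.38%.

-15.38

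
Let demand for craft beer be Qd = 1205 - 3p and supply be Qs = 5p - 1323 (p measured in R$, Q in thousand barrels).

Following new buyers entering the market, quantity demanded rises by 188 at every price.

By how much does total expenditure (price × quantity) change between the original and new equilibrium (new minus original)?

Initially, 1205 - 3p = 5p - 1323, so 2528 = 8p and p = 316, Q = 257.
The shock moves the curves to Qd = 1393 - 3p and Qs = 5p - 1323.
Clearing the new market: 1393 - 3p = 5p - 1323, so p = 339.5 and Q = 374.5.
Expenditure moves from 316×257 = 81212 to 339.5×374.5 = 127142.75; change = +45930.75.

+45930.75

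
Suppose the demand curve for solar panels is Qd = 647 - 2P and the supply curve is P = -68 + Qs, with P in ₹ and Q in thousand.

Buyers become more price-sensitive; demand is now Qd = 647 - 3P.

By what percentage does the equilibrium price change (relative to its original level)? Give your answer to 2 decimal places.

Before the shock: 647 - 2P = P + 68 ⇒ 579 = 3P ⇒ P = 193, Q = 261.
The new curves are Qd = 647 - 3P (demand) and Qs = P + 68 (supply).
Equate the new curves: 647 - 3P = P + 68, giving 579 = 4P, P = 144.75, Q = 212.75.
%ΔP = (144.75 − 193) / 193 × 100 = -25.00%.

-25.00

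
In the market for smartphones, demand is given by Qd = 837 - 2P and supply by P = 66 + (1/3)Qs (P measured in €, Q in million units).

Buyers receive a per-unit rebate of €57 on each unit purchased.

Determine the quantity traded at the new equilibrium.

Original equilibrium: 837 - 2P = 3P - 198 gives 1035 = 5P, so P = 207 and Q = 423.
Since buyers' out-of-pocket price is the market price minus the rebate, the effective demand curve becomes Qd = 951 - 2P.
Setting them equal: 951 - 2P = 3P - 198 → 1149 = 5P, so P = 229.8 and Q = 491.4.

491.4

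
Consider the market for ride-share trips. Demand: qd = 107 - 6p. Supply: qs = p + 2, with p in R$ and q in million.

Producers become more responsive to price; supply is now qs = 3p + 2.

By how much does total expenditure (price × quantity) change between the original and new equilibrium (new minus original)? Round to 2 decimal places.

+176.67

Before the shock: 107 - 6p = p + 2 ⇒ 105 = 7p ⇒ p = 15, q = 17.
The shock moves the curves to qd = 107 - 6p and qs = 3p + 2.
Setting them equal: 107 - 6p = 3p + 2 → 105 = 9p, so p = 35/3 ≈ 11.6667 and q = 37.
Expenditure moves from 15×17 = 255 to 11.6667×37 = 431.6667; change = +176.67.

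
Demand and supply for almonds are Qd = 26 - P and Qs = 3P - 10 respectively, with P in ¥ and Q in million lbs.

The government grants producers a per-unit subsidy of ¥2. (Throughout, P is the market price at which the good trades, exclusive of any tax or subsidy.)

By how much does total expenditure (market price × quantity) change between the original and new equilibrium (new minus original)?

Solve the original market: 26 - P = 3P - 10, hence P = 9 and Q = 17.
Since sellers receive the price plus the subsidy, the effective supply curve becomes Qs = 3P - 4.
Setting them equal: 26 - P = 3P - 4 → 30 = 4P, so P = 7.5 and Q = 18.5.
Expenditure moves from 9×17 = 153 to 7.5×18.5 = 138.75; change = -14.25.

-14.25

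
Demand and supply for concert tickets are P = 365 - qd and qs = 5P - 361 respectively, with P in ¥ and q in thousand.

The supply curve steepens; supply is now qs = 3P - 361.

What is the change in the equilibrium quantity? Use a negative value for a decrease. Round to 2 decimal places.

-60.50

Before the shock: 365 - P = 5P - 361 ⇒ 726 = 6P ⇒ P = 121, q = 244.
The shock moves the curves to qd = 365 - P and qs = 3P - 361.
New equilibrium: 365 - P = 3P - 361 ⇒ 726 = 4P ⇒ P = 181.5, q = 183.5.
Δq = 183.5 − 244 = -60.50.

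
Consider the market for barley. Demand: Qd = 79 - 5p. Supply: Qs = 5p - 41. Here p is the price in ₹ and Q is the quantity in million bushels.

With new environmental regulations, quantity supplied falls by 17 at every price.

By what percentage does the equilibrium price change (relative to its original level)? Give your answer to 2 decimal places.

Initially, 79 - 5p = 5p - 41, so 120 = 10p and p = 12, Q = 19.
The new curves are Qd = 79 - 5p (demand) and Qs = 5p - 58 (supply).
Setting them equal: 79 - 5p = 5p - 58 → 137 = 10p, so p = 13.7 and Q = 10.5.
%Δp = (13.7 − 12) / 12 × 100 = +14.17%.

+14.17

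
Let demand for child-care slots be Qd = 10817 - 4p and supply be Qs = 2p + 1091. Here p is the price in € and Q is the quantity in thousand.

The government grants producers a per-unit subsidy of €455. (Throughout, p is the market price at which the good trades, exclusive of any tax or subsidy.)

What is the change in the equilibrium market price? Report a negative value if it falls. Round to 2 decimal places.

Solve the original market: 10817 - 4p = 2p + 1091, hence p = 1621 and Q = 4333.
Since sellers receive the price plus the subsidy, the effective supply curve becomes Qs = 2p + 2001.
New equilibrium: 10817 - 4p = 2p + 2001 ⇒ 8816 = 6p ⇒ p = 4408/3 ≈ 1469.3333, Q = 14819/3 ≈ 4939.6667.
Δp = 1469.3333 − 1621 = -151.67.

-151.67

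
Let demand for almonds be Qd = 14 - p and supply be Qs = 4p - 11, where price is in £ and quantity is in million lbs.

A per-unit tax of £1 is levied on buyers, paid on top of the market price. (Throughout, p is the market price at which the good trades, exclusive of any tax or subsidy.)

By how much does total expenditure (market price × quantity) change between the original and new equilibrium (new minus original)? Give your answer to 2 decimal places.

Solve the original market: 14 - p = 4p - 11, hence p = 5 and Q = 9.
Since buyers pay the price plus the tax, the effective demand curve becomes Qd = 13 - p.
Equate the new curves: 13 - p = 4p - 11, giving 24 = 5p, p = 4.8, Q = 8.2.
Expenditure moves from 5×9 = 45 to 4.8×8.2 = 39.36; change = -5.64.

-5.64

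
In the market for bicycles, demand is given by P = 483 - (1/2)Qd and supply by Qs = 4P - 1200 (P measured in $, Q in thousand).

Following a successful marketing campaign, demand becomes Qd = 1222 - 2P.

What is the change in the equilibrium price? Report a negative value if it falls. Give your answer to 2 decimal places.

Original equilibrium: 966 - 2P = 4P - 1200 gives 2166 = 6P, so P = 361 and Q = 244.
With the change applied: demand Qd = 1222 - 2P, supply Qs = 4P - 1200.
New equilibrium: 1222 - 2P = 4P - 1200 ⇒ 2422 = 6P ⇒ P = 1211/3 ≈ 403.6667, Q = 1244/3 ≈ 414.6667.
ΔP = 403.6667 − 361 = +42.67.

+42.67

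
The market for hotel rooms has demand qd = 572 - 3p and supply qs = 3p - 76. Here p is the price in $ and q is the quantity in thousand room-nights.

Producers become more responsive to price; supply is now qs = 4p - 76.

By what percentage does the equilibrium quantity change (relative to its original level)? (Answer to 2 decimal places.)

+18.66

Solve the original market: 572 - 3p = 3p - 76, hence p = 108 and q = 248.
The shock moves the curves to qd = 572 - 3p and qs = 4p - 76.
Clearing the new market: 572 - 3p = 4p - 76, so p = 648/7 ≈ 92.5714 and q = 2060/7 ≈ 294.2857.
%Δq = (294.2857 − 248) / 248 × 100 = +18.66%.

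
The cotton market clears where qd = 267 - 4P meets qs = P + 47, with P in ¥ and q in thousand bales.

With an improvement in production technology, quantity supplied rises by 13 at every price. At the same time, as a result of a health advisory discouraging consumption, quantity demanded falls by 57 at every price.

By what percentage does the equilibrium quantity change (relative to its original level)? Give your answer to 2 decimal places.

Solve the original market: 267 - 4P = P + 47, hence P = 44 and q = 91.
The new curves are qd = 210 - 4P (demand) and qs = P + 60 (supply).
New equilibrium: 210 - 4P = P + 60 ⇒ 150 = 5P ⇒ P = 30, q = 90.
%Δq = (90 − 91) / 91 × 100 = -1.10%.

-1.10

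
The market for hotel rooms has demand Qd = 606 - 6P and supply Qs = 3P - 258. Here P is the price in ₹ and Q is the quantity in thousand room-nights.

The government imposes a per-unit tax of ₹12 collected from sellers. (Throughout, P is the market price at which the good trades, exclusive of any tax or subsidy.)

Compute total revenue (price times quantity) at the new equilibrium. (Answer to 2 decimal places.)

Original equilibrium: 606 - 6P = 3P - 258 gives 864 = 9P, so P = 96 and Q = 30.
Since sellers keep the price net of the tax, the effective supply curve becomes Qs = 3P - 294.
Setting them equal: 606 - 6P = 3P - 294 → 900 = 9P, so P = 100 and Q = 6.
New expenditure = 100 × 6 = 600.00.

600.00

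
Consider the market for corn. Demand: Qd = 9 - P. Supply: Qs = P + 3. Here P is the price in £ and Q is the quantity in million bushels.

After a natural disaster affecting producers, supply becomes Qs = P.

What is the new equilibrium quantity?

4.5

Initially, 9 - P = P + 3, so 6 = 2P and P = 3, Q = 6.
The shock moves the curves to Qd = 9 - P and Qs = P.
Setting them equal: 9 - P = P → 9 = 2P, so P = 4.5 and Q = 4.5.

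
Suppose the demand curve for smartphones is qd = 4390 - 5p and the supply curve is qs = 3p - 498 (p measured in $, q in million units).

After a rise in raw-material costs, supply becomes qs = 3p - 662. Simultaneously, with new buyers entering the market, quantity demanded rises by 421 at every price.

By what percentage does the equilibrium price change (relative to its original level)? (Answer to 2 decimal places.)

Original equilibrium: 4390 - 5p = 3p - 498 gives 4888 = 8p, so p = 611 and q = 1335.
The new curves are qd = 4811 - 5p (demand) and qs = 3p - 662 (supply).
Setting them equal: 4811 - 5p = 3p - 662 → 5473 = 8p, so p = 684.125 and q = 1390.375.
%Δp = (684.125 − 611) / 611 × 100 = +11.97%.

+11.97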